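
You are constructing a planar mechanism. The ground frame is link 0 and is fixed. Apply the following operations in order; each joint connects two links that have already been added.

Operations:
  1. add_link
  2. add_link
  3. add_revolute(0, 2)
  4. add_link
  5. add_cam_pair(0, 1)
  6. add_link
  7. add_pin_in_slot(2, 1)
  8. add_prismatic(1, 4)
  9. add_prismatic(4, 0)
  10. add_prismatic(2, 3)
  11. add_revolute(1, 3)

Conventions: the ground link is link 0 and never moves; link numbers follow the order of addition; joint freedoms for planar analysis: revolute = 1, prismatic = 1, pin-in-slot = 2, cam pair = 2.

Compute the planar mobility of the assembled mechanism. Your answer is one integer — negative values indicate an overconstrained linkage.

link 0 = ground. State L|J1|J2 = 1|0|0
+link1  2|0|0
+link2  3|0|0
R(0,2) f=1→J1  3|1|0
+link3  4|1|0
C(0,1) f=2→J2  4|1|1
+link4  5|1|1
PS(2,1) f=2→J2  5|1|2
P(1,4) f=1→J1  5|2|2
P(4,0) f=1→J1  5|3|2
P(2,3) f=1→J1  5|4|2
R(1,3) f=1→J1  5|5|2
M = 3(5−1)−2·5−2 = 12−10−2 = 0

M = 0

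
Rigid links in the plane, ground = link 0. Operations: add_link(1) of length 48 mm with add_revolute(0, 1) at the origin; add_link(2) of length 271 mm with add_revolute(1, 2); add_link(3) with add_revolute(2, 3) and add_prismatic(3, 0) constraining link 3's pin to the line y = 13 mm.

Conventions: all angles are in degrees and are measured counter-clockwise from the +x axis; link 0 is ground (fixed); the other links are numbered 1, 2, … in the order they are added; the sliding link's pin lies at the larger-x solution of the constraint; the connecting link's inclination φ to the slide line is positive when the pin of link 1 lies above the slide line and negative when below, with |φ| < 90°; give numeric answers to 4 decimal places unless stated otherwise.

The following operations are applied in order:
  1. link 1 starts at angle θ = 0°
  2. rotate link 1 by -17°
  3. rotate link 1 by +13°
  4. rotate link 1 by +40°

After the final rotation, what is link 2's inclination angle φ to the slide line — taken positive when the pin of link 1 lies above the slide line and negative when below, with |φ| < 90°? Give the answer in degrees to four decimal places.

geometry: r = 48 mm, L = 271 mm, e = 13 mm; θ starts at 0°
rotate link 1 by -17°: θ ← 0° -17° = -17°
rotate link 1 by +13°: θ ← -17° +13° = -4°
rotate link 1 by +40°: θ ← -4° +40° = 36°
h = r sin θ − e = 28.213692 − 13 = 15.213692
sin φ = h / L = 15.213692 / 271 = 0.05613909
φ = arcsin(0.05613909) = 3.218225°

3.2182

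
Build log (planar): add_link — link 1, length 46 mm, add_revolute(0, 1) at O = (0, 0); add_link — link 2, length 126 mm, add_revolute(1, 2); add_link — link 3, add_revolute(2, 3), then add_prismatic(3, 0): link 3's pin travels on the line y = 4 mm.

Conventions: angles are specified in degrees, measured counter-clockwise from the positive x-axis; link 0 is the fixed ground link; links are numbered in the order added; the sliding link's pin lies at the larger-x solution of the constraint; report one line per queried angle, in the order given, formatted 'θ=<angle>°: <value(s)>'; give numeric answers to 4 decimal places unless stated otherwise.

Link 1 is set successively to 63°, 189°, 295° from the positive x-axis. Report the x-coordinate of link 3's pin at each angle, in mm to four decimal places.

geometry: r = 46 mm, L = 126 mm, e = 4 mm
θ=63°: crank pin P = (r cos θ, r sin θ) = (20.883563, 40.986300)
θ=63°: h = r sin θ − e = 40.986300 − 4 = 36.986300
θ=63°: x = r cos θ + √(L² − h²) = 20.883563 + 120.449216 = 141.332779
θ=189°: crank pin P = (r cos θ, r sin θ) = (-45.433664, -7.195985)
θ=189°: h = r sin θ − e = -7.195985 − 4 = -11.195985
θ=189°: x = r cos θ + √(L² − h²) = -45.433664 + 125.501593 = 80.067930
θ=295°: crank pin P = (r cos θ, r sin θ) = (19.440440, -41.690158)
θ=295°: h = r sin θ − e = -41.690158 − 4 = -45.690158
θ=295°: x = r cos θ + √(L² − h²) = 19.440440 + 117.424058 = 136.864498

θ=63°: 141.3328
θ=189°: 80.0679
θ=295°: 136.8645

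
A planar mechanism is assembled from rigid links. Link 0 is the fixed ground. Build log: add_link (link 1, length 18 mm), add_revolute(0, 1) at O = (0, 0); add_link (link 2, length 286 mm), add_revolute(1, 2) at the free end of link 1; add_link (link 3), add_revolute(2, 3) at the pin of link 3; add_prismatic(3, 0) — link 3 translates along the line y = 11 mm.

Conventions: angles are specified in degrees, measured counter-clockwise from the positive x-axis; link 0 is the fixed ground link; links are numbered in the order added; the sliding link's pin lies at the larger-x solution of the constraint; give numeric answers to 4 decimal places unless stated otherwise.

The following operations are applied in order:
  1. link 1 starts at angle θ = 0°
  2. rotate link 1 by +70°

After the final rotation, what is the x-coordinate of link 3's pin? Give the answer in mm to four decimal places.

geometry: r = 18 mm, L = 286 mm, e = 11 mm; θ starts at 0°
rotate link 1 by +70°: θ ← 0° +70° = 70°
crank pin P = (r cos θ, r sin θ) = (6.156363, 16.914467)
h = r sin θ − e = 16.914467 − 11 = 5.914467
x = r cos θ + √(L² − h²) = 6.156363 + 285.938838 = 292.095201

292.0952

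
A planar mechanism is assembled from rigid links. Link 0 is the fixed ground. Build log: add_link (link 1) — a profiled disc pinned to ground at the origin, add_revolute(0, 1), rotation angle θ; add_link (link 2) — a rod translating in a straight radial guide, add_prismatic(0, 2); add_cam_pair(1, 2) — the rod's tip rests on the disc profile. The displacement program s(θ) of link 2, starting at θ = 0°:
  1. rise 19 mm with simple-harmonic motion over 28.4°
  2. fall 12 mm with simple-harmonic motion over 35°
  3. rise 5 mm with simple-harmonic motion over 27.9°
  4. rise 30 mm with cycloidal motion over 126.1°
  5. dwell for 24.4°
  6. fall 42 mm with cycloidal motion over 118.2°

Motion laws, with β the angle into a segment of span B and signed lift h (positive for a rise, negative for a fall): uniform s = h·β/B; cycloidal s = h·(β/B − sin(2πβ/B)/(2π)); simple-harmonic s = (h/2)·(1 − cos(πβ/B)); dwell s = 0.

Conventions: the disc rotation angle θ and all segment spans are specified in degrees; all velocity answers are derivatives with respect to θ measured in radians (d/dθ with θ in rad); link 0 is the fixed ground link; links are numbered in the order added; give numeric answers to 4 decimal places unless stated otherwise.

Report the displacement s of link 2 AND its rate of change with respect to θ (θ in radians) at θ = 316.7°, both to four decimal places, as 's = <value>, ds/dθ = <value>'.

seg 1 [0°–28.4°] simple-harmonic, h=19: full span → s += 19 → s = 19.0000
seg 2 [28.4°–63.4°] simple-harmonic, h=-12: full span → s += -12 → s = 7.0000
seg 3 [63.4°–91.3°] simple-harmonic, h=5: full span → s += 5 → s = 12.0000
seg 4 [91.3°–217.4°] cycloidal, h=30: full span → s += 30 → s = 42.0000
seg 5 [217.4°–241.8°] dwell: s stays 42.0000
seg 6 [241.8°–360°] cycloidal, h=-42: θ=316.7° here. β=74.9, B=118.2. -42·(0.6337 − sin(2π·0.6337)/(2π)) = -31.5913 → s = 10.4087
velocity in seg [241.8°–360°] (cycloidal), θ in radians: β = 74.9° = 1.3073 rad, B = 118.2° = 2.0630 rad; ds/dθ = (h/B)(1 − cos(2πβ/B)) = ((-42)/2.0630)(1 − cos(2π·0.6337)) = -33.949473 mm/rad

s = 10.4087, ds/dθ = -33.9495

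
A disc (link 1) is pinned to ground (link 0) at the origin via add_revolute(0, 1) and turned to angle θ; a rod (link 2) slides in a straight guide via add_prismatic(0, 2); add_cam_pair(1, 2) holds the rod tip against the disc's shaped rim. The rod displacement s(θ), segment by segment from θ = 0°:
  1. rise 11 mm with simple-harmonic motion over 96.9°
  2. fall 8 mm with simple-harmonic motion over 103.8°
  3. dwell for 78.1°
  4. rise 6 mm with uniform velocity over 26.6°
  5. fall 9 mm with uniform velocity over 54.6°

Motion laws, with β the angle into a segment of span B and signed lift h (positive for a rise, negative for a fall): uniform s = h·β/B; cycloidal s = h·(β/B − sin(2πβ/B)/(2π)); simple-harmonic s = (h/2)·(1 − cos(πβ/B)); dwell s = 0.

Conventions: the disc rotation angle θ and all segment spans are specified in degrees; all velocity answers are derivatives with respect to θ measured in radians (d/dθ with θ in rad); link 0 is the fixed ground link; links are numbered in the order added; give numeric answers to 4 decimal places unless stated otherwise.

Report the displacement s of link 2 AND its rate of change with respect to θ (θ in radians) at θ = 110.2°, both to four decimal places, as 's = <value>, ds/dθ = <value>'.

segment 1 (0° to 96.9°, simple-harmonic, h = 11) is passed completely: s = 0.0000 + (11) = 11.0000
θ = 110.2° falls in segment 2 (96.9° to 200.7°, simple-harmonic, h = -8): β = 110.2 − 96.9 = 13.3°, B = 103.8°; Δs = -8/2·(1 − cos(π·0.1281)) = -0.3197; s = 11.0000 − 0.3197 = 10.6803
velocity in seg [96.9°–200.7°] (simple-harmonic), θ in radians: β = 13.3° = 0.2321 rad, B = 103.8° = 1.8117 rad; ds/dθ = (πh/(2B)) sin(πβ/B) = (π·(-8)/(2·1.8117)) sin(π·0.1281) = -2.717358 mm/rad

s = 10.6803, ds/dθ = -2.7174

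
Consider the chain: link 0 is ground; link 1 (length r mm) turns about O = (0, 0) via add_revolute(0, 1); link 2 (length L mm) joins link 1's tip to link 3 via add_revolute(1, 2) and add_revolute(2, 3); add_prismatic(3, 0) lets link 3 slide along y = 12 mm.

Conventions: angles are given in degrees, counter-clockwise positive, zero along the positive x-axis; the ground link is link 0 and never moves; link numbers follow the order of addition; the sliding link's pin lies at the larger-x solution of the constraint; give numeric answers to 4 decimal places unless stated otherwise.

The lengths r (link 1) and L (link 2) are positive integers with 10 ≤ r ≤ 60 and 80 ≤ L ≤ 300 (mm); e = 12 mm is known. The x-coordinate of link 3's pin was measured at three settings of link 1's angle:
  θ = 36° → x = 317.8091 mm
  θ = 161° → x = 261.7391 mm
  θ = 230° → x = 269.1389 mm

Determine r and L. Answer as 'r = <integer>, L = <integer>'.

constraint per measurement: (x − r cos θ)² + (r sin θ − e)² = L²
subtracting the θ₁ and θ₂ equations cancels the r² and L² terms:
r = (x₁² − x₂²) / (2[(x₁cos θ₁ + e sin θ₁) − (x₂cos θ₂ + e sin θ₂)]) = 32.0000 → r = 32
L² = (x₁ − r cos θ₁)² + (r sin θ₁ − e)² = 85263.9753 → L = 292.0000 → L = 292
check at θ₃=230°: x = 269.1389 (printed 269.1389) ✓

r = 32, L = 292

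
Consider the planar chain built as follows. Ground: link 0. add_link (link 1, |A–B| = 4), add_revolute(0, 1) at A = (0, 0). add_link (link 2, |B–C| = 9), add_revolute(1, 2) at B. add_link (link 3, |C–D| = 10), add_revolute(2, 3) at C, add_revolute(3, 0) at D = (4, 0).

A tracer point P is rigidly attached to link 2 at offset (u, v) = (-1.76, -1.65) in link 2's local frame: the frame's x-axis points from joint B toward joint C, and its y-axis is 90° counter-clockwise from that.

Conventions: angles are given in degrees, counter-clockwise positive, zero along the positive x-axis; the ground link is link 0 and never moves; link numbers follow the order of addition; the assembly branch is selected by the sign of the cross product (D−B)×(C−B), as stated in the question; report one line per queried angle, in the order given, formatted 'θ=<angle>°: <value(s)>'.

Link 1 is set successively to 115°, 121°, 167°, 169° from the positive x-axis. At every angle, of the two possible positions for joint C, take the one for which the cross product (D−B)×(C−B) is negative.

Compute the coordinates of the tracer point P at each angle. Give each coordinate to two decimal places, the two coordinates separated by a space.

A=(0,0), D=(4.00,0)
θ=115°: B = A + 4.00·(cos115°, sin115°) = (-1.6905, 3.6252)
θ=115°: |BD| = 6.7471
θ=115°: circle(B,9.00) ∩ circle(D,10.00): a=1.9656, h=8.7827
θ=115°:   candidates: C₊=(4.6862,9.9764) cross=59.258; C₋=(-4.7517,-4.8382) cross=-59.258
θ=115°:   branch - wants cross < 0 → take C=(-4.7517,-4.8382) (cross=-59.258)
θ=115°: ex = (C−B)/|BC| = (-0.3401,-0.9404); ey = (0.9404,-0.3401)
θ=115°: P = B + -1.76·ex + -1.65·ey = (-2.6435,5.8415)
θ=121°: B = A + 4.00·(cos121°, sin121°) = (-2.0602, 3.4287)
θ=121°: |BD| = 6.9628
θ=121°: circle(B,9.00) ∩ circle(D,10.00): a=2.1170, h=8.7475
θ=121°:   candidates: C₊=(4.0899,9.9996) cross=60.907; C₋=(-4.5250,-5.2272) cross=-60.907
θ=121°:   branch - wants cross < 0 → take C=(-4.5250,-5.2272) (cross=-60.907)
θ=121°: ex = (C−B)/|BC| = (-0.2739,-0.9618); ey = (0.9618,-0.2739)
θ=121°: P = B + -1.76·ex + -1.65·ey = (-3.1650,5.5733)
θ=167°: B = A + 4.00·(cos167°, sin167°) = (-3.8975, 0.8998)
θ=167°: |BD| = 7.9486
θ=167°: circle(B,9.00) ∩ circle(D,10.00): a=2.7791, h=8.5602
θ=167°:   candidates: C₊=(-0.1672,9.0903) cross=68.041; C₋=(-2.1053,-7.9199) cross=-68.041
θ=167°:   branch - wants cross < 0 → take C=(-2.1053,-7.9199) (cross=-68.041)
θ=167°: ex = (C−B)/|BC| = (0.1991,-0.9800); ey = (0.9800,0.1991)
θ=167°: P = B + -1.76·ex + -1.65·ey = (-5.8649,2.2960)
θ=169°: B = A + 4.00·(cos169°, sin169°) = (-3.9265, 0.7632)
θ=169°: |BD| = 7.9632
θ=169°: circle(B,9.00) ∩ circle(D,10.00): a=2.7886, h=8.5571
θ=169°:   candidates: C₊=(-0.3306,9.0137) cross=68.142; C₋=(-1.9709,-8.0217) cross=-68.142
θ=169°:   branch - wants cross < 0 → take C=(-1.9709,-8.0217) (cross=-68.142)
θ=169°: ex = (C−B)/|BC| = (0.2173,-0.9761); ey = (0.9761,0.2173)
θ=169°: P = B + -1.76·ex + -1.65·ey = (-5.9195,2.1227)

θ=115°: -2.64 5.84
θ=121°: -3.17 5.57
θ=167°: -5.86 2.30
θ=169°: -5.92 2.12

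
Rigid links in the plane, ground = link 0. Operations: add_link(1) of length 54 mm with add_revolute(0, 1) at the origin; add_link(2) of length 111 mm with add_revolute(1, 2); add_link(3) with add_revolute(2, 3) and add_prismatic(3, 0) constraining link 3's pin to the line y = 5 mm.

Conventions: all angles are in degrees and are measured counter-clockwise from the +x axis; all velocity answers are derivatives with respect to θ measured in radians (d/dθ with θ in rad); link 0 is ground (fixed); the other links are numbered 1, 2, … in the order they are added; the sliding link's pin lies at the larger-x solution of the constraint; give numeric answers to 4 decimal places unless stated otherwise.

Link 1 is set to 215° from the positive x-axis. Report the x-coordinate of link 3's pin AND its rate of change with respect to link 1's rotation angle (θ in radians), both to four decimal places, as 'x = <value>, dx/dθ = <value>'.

geometry: r = 54 mm, L = 111 mm, e = 5 mm
crank pin P = (r cos θ, r sin θ) = (-44.234210, -30.973128)
h = r sin θ − e = -30.973128 − 5 = -35.973128
x = r cos θ + √(L² − h²) = -44.234210 + 105.009210 = 60.774999
dx/dθ = −r sin θ − h·r cos θ/√(L² − h²) (θ in radians; h = -35.973128) = 15.819762

x = 60.7750, dx/dθ = 15.8198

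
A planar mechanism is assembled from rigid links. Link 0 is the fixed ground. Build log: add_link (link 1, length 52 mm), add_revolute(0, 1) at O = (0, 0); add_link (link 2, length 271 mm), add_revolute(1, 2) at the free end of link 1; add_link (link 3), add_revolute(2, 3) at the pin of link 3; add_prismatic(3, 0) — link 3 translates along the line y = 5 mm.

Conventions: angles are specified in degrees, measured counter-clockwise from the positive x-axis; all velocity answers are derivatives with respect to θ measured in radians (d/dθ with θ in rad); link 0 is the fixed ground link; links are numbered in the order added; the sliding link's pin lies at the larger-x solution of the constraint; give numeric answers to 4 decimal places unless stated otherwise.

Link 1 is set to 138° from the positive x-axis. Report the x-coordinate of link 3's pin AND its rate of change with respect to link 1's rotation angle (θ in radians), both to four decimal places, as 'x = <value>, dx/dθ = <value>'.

geometry: r = 52 mm, L = 271 mm, e = 5 mm
crank pin P = (r cos θ, r sin θ) = (-38.643531, 34.794792)
h = r sin θ − e = 34.794792 − 5 = 29.794792
x = r cos θ + √(L² − h²) = -38.643531 + 269.357143 = 230.713612
dx/dθ = −r sin θ − h·r cos θ/√(L² − h²) (θ in radians; h = 29.794792) = -30.520259

x = 230.7136, dx/dθ = -30.5203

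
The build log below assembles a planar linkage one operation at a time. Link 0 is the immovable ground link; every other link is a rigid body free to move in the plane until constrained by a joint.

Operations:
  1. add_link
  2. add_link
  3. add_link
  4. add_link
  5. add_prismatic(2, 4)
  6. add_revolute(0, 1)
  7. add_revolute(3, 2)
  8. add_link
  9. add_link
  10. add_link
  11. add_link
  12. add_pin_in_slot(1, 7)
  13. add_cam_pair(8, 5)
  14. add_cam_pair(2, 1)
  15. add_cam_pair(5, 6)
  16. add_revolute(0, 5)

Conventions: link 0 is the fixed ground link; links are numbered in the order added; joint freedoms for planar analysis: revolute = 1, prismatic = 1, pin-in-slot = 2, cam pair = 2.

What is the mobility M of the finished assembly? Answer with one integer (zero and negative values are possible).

(L,J1,J2)=(1,0,0); link0 fixed
link1: (2,0,0)
link2: (3,0,0)
link3: (4,0,0)
link4: (5,0,0)
P 2-4 [J1]: (5,1,0)
R 0-1 [J1]: (5,2,0)
R 3-2 [J1]: (5,3,0)
link5: (6,3,0)
link6: (7,3,0)
link7: (8,3,0)
link8: (9,3,0)
PS 1-7 [J2]: (9,3,1)
C 8-5 [J2]: (9,3,2)
C 2-1 [J2]: (9,3,3)
C 5-6 [J2]: (9,3,4)
R 0-5 [J1]: (9,4,4)
Grübler: 3·8 − 2·4 − 4 = 12

M = 12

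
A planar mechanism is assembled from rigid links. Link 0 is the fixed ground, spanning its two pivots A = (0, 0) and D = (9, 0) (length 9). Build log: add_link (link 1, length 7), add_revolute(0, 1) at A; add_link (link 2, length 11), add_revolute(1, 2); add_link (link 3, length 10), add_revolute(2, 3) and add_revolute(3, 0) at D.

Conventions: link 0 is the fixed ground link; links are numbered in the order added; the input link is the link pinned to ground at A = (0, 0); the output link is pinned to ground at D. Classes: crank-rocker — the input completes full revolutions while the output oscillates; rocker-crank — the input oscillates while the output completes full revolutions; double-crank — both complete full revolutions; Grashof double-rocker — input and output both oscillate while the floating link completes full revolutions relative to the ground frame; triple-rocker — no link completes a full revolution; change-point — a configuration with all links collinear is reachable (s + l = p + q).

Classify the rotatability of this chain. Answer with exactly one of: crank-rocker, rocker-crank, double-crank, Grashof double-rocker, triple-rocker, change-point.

lengths: ground=9, input=7, coupler=11, output=10
sorted: s=7 (shortest), l=11 (longest), p+q=19
s + l = 18 vs p + q = 19
s + l < p + q (Grashof) with shortest = input link → crank-rocker

crank-rocker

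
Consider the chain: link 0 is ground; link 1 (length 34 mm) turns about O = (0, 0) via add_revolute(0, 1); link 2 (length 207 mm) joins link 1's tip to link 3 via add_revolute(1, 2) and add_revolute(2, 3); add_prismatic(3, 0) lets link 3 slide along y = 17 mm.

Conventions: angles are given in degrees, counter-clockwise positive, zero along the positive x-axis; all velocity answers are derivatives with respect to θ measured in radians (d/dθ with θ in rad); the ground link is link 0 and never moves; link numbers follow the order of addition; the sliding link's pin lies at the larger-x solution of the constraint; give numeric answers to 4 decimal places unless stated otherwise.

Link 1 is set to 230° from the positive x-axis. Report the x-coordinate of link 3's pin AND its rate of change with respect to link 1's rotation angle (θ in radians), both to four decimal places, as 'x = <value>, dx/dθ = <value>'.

geometry: r = 34 mm, L = 207 mm, e = 17 mm
crank pin P = (r cos θ, r sin θ) = (-21.854779, -26.045511)
h = r sin θ − e = -26.045511 − 17 = -43.045511
x = r cos θ + √(L² − h²) = -21.854779 + 202.474897 = 180.620118
dx/dθ = −r sin θ − h·r cos θ/√(L² − h²) (θ in radians; h = -43.045511) = 21.399255

x = 180.6201, dx/dθ = 21.3993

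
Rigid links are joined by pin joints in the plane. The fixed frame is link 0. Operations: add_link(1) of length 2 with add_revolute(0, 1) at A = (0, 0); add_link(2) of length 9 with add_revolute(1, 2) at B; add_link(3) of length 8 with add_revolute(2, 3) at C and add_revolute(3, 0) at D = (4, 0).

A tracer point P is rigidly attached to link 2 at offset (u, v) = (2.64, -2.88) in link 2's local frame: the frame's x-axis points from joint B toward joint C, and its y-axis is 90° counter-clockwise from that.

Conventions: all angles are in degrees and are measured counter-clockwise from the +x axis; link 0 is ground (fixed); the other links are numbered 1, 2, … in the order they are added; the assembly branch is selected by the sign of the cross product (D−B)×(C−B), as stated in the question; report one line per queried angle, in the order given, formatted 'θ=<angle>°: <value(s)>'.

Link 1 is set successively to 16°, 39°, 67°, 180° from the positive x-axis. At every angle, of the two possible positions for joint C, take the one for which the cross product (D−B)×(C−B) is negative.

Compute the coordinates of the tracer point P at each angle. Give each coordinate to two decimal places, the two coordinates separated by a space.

A=(0,0), D=(4.00,0)
θ=16°: B = A + 2.00·(cos16°, sin16°) = (1.9225, 0.5513)
θ=16°: |BD| = 2.1494
θ=16°: circle(B,9.00) ∩ circle(D,8.00): a=5.0293, h=7.4636
θ=16°:   candidates: C₊=(8.6979,6.4753) cross=16.042; C₋=(4.8693,-7.9526) cross=-16.042
θ=16°:   branch - wants cross < 0 → take C=(4.8693,-7.9526) (cross=-16.042)
θ=16°: ex = (C−B)/|BC| = (0.3274,-0.9449); ey = (0.9449,0.3274)
θ=16°: P = B + 2.64·ex + -2.88·ey = (0.0657,-2.8862)
θ=39°: B = A + 2.00·(cos39°, sin39°) = (1.5543, 1.2586)
θ=39°: |BD| = 2.7506
θ=39°: circle(B,9.00) ∩ circle(D,8.00): a=4.4656, h=7.8140
θ=39°:   candidates: C₊=(9.1005,6.1632) cross=21.493; C₋=(1.9493,-7.7327) cross=-21.493
θ=39°:   branch - wants cross < 0 → take C=(1.9493,-7.7327) (cross=-21.493)
θ=39°: ex = (C−B)/|BC| = (0.0439,-0.9990); ey = (0.9990,0.0439)
θ=39°: P = B + 2.64·ex + -2.88·ey = (-1.2071,-1.5052)
θ=67°: B = A + 2.00·(cos67°, sin67°) = (0.7815, 1.8410)
θ=67°: |BD| = 3.7079
θ=67°: circle(B,9.00) ∩ circle(D,8.00): a=4.1464, h=7.9880
θ=67°:   candidates: C₊=(8.3468,6.7161) cross=29.618; C₋=(0.4145,-7.1515) cross=-29.618
θ=67°:   branch - wants cross < 0 → take C=(0.4145,-7.1515) (cross=-29.618)
θ=67°: ex = (C−B)/|BC| = (-0.0408,-0.9992); ey = (0.9992,-0.0408)
θ=67°: P = B + 2.64·ex + -2.88·ey = (-2.2038,-0.6794)
θ=180°: B = A + 2.00·(cos180°, sin180°) = (-2.0000, 0.0000)
θ=180°: |BD| = 6.0000
θ=180°: circle(B,9.00) ∩ circle(D,8.00): a=4.4167, h=7.8418
θ=180°:   candidates: C₊=(2.4167,7.8418) cross=47.051; C₋=(2.4167,-7.8418) cross=-47.051
θ=180°:   branch - wants cross < 0 → take C=(2.4167,-7.8418) (cross=-47.051)
θ=180°: ex = (C−B)/|BC| = (0.4907,-0.8713); ey = (0.8713,0.4907)
θ=180°: P = B + 2.64·ex + -2.88·ey = (-3.2138,-3.7136)

θ=16°: 0.07 -2.89
θ=39°: -1.21 -1.51
θ=67°: -2.20 -0.68
θ=180°: -3.21 -3.71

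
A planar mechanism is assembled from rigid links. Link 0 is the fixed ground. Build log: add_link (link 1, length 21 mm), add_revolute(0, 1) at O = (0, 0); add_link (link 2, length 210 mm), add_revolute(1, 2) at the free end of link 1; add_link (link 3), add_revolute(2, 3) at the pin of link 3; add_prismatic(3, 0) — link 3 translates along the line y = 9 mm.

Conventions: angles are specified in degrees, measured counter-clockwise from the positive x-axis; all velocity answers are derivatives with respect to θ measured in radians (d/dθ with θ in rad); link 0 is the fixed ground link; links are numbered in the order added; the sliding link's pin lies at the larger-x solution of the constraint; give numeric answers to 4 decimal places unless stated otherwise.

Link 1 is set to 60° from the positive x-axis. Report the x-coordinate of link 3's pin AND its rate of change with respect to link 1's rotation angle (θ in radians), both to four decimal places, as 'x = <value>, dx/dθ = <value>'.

geometry: r = 21 mm, L = 210 mm, e = 9 mm
crank pin P = (r cos θ, r sin θ) = (10.500000, 18.186533)
h = r sin θ − e = 18.186533 − 9 = 9.186533
x = r cos θ + √(L² − h²) = 10.500000 + 209.798969 = 220.298969
dx/dθ = −r sin θ − h·r cos θ/√(L² − h²) (θ in radians; h = 9.186533) = -18.646300

x = 220.2990, dx/dθ = -18.6463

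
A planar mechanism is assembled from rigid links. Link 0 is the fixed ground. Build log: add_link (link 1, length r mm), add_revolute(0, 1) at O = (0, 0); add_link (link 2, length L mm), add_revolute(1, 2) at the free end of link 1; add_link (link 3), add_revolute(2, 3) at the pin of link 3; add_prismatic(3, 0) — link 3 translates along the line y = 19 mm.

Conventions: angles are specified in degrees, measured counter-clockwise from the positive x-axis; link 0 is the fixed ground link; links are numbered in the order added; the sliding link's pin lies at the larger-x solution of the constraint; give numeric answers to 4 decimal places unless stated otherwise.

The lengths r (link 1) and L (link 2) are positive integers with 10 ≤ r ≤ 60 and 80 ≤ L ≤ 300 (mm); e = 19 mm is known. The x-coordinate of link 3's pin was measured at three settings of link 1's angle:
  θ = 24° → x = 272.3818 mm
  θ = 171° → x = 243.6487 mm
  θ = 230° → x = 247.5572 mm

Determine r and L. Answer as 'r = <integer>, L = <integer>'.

constraint per measurement: (x − r cos θ)² + (r sin θ − e)² = L²
subtracting the θ₁ and θ₂ equations cancels the r² and L² terms:
r = (x₁² − x₂²) / (2[(x₁cos θ₁ + e sin θ₁) − (x₂cos θ₂ + e sin θ₂)]) = 15.0000 → r = 15
L² = (x₁ − r cos θ₁)² + (r sin θ₁ − e)² = 67081.0104 → L = 259.0000 → L = 259
check at θ₃=230°: x = 247.5572 (printed 247.5572) ✓

r = 15, L = 259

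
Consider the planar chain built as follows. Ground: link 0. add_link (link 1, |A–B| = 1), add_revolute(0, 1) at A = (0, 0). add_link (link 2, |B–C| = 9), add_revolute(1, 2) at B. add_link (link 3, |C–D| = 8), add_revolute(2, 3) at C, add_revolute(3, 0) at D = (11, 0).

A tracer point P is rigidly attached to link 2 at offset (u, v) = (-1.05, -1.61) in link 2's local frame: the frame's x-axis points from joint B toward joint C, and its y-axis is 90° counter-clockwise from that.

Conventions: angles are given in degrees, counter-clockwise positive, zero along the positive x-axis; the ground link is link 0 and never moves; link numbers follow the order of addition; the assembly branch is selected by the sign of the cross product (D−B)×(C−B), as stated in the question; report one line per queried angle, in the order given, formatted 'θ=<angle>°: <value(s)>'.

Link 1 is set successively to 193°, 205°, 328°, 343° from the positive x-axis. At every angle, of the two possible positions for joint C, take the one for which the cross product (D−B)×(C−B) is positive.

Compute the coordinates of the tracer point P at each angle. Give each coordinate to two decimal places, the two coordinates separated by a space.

A=(0,0), D=(11.00,0)
θ=193°: B = A + 1.00·(cos193°, sin193°) = (-0.9744, -0.2250)
θ=193°: |BD| = 11.9765
θ=193°: circle(B,9.00) ∩ circle(D,8.00): a=6.6980, h=6.0114
θ=193°:   candidates: C₊=(5.6095,5.9112) cross=71.996; C₋=(5.8353,-6.1095) cross=-71.996
θ=193°:   branch + wants cross > 0 → take C=(5.6095,5.9112) (cross=71.996)
θ=193°: ex = (C−B)/|BC| = (0.7315,0.6818); ey = (-0.6818,0.7315)
θ=193°: P = B + -1.05·ex + -1.61·ey = (-0.6448,-2.1186)
θ=205°: B = A + 1.00·(cos205°, sin205°) = (-0.9063, -0.4226)
θ=205°: |BD| = 11.9138
θ=205°: circle(B,9.00) ∩ circle(D,8.00): a=6.6704, h=6.0420
θ=205°:   candidates: C₊=(5.5455,5.8522) cross=71.984; C₋=(5.9742,-6.2242) cross=-71.984
θ=205°:   branch + wants cross > 0 → take C=(5.5455,5.8522) (cross=71.984)
θ=205°: ex = (C−B)/|BC| = (0.7169,0.6972); ey = (-0.6972,0.7169)
θ=205°: P = B + -1.05·ex + -1.61·ey = (-0.5365,-2.3088)
θ=328°: B = A + 1.00·(cos328°, sin328°) = (0.8480, -0.5299)
θ=328°: |BD| = 10.1658
θ=328°: circle(B,9.00) ∩ circle(D,8.00): a=5.9190, h=6.7798
θ=328°:   candidates: C₊=(6.4056,6.5492) cross=68.921; C₋=(7.1124,-6.9919) cross=-68.921
θ=328°:   branch + wants cross > 0 → take C=(6.4056,6.5492) (cross=68.921)
θ=328°: ex = (C−B)/|BC| = (0.6175,0.7866); ey = (-0.7866,0.6175)
θ=328°: P = B + -1.05·ex + -1.61·ey = (1.4660,-2.3500)
θ=343°: B = A + 1.00·(cos343°, sin343°) = (0.9563, -0.2924)
θ=343°: |BD| = 10.0479
θ=343°: circle(B,9.00) ∩ circle(D,8.00): a=5.8699, h=6.8223
θ=343°:   candidates: C₊=(6.6252,6.6979) cross=68.550; C₋=(7.0223,-6.9410) cross=-68.550
θ=343°:   branch + wants cross > 0 → take C=(6.6252,6.6979) (cross=68.550)
θ=343°: ex = (C−B)/|BC| = (0.6299,0.7767); ey = (-0.7767,0.6299)
θ=343°: P = B + -1.05·ex + -1.61·ey = (1.5454,-2.1220)

θ=193°: -0.64 -2.12
θ=205°: -0.54 -2.31
θ=328°: 1.47 -2.35
θ=343°: 1.55 -2.12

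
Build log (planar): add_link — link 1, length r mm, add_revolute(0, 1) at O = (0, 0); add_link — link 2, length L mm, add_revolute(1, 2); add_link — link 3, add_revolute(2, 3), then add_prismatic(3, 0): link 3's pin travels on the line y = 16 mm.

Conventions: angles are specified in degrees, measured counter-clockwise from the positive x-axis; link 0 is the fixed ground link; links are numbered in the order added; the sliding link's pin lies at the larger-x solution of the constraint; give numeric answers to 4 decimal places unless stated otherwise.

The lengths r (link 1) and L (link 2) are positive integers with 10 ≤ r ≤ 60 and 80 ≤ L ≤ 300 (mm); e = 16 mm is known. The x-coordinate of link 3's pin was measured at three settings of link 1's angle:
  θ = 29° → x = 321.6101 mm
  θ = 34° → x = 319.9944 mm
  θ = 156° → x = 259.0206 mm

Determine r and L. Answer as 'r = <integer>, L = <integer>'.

constraint per measurement: (x − r cos θ)² + (r sin θ − e)² = L²
subtracting the θ₁ and θ₂ equations cancels the r² and L² terms:
r = (x₁² − x₂²) / (2[(x₁cos θ₁ + e sin θ₁) − (x₂cos θ₂ + e sin θ₂)]) = 35.0003 → r = 35
L² = (x₁ − r cos θ₁)² + (r sin θ₁ − e)² = 84681.0124 → L = 291.0000 → L = 291
check at θ₃=156°: x = 259.0206 (printed 259.0206) ✓

r = 35, L = 291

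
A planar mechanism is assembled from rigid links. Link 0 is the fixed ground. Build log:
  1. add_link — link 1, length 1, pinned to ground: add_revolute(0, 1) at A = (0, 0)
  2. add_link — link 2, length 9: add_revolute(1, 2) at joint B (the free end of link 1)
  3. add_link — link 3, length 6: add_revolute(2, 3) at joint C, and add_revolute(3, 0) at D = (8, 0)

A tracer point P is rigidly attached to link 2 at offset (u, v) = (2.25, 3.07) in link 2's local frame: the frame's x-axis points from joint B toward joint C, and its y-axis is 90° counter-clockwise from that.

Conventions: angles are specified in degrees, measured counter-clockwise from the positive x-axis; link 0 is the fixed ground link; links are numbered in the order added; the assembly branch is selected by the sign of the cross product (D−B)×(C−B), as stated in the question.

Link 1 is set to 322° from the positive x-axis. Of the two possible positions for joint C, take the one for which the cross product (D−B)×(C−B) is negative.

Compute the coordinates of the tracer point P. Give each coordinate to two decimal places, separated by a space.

A=(0,0), D=(8.00,0)
B = A + 1.00·(cos322°, sin322°) = (0.7880, -0.6157)
|BD| = 7.2382
circle(B,9.00) ∩ circle(D,6.00): a=6.7276, h=5.9782
  candidates: C₊=(6.9827,5.9131) cross=43.272; C₋=(7.9997,-6.0000) cross=-43.272
  branch - wants cross < 0 → take C=(7.9997,-6.0000) (cross=-43.272)
ex = (C−B)/|BC| = (0.8013,-0.5983); ey = (0.5983,0.8013)
P = B + 2.25·ex + 3.07·ey = (4.4276,0.4983)

4.43 0.50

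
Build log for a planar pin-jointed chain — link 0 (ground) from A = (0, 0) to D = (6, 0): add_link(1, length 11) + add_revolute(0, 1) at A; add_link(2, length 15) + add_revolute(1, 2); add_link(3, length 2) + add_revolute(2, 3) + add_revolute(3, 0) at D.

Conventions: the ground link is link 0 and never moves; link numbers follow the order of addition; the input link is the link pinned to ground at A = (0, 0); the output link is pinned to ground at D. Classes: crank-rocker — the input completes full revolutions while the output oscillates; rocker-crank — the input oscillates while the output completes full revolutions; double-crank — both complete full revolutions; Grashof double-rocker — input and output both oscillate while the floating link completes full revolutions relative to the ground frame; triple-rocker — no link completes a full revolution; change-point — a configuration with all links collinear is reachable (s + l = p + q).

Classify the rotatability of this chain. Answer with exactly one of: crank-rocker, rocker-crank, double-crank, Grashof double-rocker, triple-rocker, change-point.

lengths: ground=6, input=11, coupler=15, output=2
sorted: s=2 (shortest), l=15 (longest), p+q=17
s + l = 17 vs p + q = 17
s + l = p + q → change-point (collinear configuration reachable)

change-point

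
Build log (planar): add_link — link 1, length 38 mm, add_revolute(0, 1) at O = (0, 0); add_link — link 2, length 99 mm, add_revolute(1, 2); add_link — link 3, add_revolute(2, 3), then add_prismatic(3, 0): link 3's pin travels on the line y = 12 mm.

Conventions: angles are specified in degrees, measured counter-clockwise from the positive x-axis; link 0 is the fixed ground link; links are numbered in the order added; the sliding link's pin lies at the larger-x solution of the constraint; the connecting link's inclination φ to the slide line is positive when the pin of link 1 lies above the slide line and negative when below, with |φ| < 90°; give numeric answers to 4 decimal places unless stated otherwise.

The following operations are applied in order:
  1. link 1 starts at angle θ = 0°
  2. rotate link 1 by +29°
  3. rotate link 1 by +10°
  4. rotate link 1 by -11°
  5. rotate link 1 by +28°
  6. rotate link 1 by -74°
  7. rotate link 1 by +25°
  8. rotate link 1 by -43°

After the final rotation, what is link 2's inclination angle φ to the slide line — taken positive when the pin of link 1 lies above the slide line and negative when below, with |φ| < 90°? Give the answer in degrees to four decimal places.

geometry: r = 38 mm, L = 99 mm, e = 12 mm; θ starts at 0°
rotate link 1 by +29°: θ ← 0° +29° = 29°
rotate link 1 by +10°: θ ← 29° +10° = 39°
rotate link 1 by -11°: θ ← 39° -11° = 28°
rotate link 1 by +28°: θ ← 28° +28° = 56°
rotate link 1 by -74°: θ ← 56° -74° = -18°
rotate link 1 by +25°: θ ← -18° +25° = 7°
rotate link 1 by -43°: θ ← 7° -43° = -36°
h = r sin θ − e = -22.335840 − 12 = -34.335840
sin φ = h / L = -34.335840 / 99 = -0.34682666
φ = arcsin(-0.34682666) = -20.293342°

-20.2933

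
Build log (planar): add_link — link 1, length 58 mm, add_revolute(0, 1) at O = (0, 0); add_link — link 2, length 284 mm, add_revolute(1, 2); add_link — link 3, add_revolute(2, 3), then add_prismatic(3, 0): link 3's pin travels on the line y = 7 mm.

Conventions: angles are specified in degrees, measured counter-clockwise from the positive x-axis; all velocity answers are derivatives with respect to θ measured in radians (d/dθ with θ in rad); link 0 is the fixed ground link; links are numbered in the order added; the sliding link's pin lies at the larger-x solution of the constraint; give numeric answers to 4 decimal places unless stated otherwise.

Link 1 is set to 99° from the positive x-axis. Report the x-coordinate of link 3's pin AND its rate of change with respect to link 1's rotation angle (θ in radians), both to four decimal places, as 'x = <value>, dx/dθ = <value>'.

geometry: r = 58 mm, L = 284 mm, e = 7 mm
crank pin P = (r cos θ, r sin θ) = (-9.073199, 57.285924)
h = r sin θ − e = 57.285924 − 7 = 50.285924
x = r cos θ + √(L² − h²) = -9.073199 + 279.512658 = 270.439459
dx/dθ = −r sin θ − h·r cos θ/√(L² − h²) (θ in radians; h = 50.285924) = -55.653603

x = 270.4395, dx/dθ = -55.6536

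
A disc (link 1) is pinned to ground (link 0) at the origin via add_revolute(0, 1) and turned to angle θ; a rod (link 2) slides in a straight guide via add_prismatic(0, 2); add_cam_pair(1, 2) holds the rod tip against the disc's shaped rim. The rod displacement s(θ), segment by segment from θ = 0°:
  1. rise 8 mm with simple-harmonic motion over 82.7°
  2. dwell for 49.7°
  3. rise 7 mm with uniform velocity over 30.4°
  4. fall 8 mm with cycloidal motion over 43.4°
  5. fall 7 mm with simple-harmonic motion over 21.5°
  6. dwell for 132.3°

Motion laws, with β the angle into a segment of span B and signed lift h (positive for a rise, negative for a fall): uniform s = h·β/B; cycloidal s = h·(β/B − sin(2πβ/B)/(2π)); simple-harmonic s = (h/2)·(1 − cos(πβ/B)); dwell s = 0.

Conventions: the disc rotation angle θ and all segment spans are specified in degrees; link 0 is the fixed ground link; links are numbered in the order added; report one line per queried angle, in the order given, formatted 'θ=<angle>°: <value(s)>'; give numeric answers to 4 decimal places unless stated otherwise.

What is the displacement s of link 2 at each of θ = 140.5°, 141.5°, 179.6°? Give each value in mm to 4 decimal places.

segment 1 (0° to 82.7°, simple-harmonic, h = 8) is passed completely: s = 0.0000 + (8) = 8.0000
segment 2 (82.7° to 132.4°, dwell): s unchanged at 8.0000
θ = 140.5° falls in segment 3 (132.4° to 162.8°, uniform, h = 7): β = 140.5 − 132.4 = 8.1°, B = 30.4°; Δs = 7·8.1/30.4 = 1.8651; s = 8.0000 + 1.8651 = 9.8651
θ = 141.5° falls in segment 3 (132.4° to 162.8°, uniform, h = 7): β = 141.5 − 132.4 = 9.1°, B = 30.4°; Δs = 7·9.1/30.4 = 2.0954; s = 8.0000 + 2.0954 = 10.0954
segment 3 (132.4° to 162.8°, uniform, h = 7) is passed completely: s = 8.0000 + (7) = 15.0000
θ = 179.6° falls in segment 4 (162.8° to 206.2°, cycloidal, h = -8): β = 179.6 − 162.8 = 16.8°, B = 43.4°; Δs = -8·(0.3871 − sin(2π·0.3871)/(2π)) = -2.2674; s = 15.0000 − 2.2674 = 12.7326

θ=140.5°: 9.8651
θ=141.5°: 10.0954
θ=179.6°: 12.7326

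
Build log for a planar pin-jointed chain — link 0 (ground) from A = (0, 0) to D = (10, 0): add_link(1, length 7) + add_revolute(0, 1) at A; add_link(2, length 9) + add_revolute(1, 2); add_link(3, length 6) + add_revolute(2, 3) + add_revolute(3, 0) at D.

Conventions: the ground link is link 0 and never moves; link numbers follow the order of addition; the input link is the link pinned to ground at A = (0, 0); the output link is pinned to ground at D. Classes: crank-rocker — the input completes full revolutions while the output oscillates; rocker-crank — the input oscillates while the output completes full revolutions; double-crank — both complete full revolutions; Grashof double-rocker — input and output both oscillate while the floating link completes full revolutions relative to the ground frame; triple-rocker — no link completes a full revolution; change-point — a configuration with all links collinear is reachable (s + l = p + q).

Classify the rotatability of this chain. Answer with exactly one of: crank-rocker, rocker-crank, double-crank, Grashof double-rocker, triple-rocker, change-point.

lengths: ground=10, input=7, coupler=9, output=6
sorted: s=6 (shortest), l=10 (longest), p+q=16
s + l = 16 vs p + q = 16
s + l = p + q → change-point (collinear configuration reachable)

change-point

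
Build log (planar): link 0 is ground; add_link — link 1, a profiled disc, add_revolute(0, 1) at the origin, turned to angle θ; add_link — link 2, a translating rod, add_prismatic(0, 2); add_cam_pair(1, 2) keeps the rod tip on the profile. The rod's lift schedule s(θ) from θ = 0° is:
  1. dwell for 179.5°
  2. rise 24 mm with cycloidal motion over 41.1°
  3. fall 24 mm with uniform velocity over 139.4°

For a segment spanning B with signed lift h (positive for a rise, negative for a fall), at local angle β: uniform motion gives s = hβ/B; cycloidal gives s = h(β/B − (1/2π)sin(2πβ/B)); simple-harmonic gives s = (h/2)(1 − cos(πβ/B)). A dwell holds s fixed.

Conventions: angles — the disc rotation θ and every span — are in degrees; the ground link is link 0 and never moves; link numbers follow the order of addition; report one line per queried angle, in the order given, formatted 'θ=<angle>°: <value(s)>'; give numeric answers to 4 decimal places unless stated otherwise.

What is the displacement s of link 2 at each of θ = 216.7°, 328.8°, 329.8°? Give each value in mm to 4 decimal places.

seg 1 [0°–179.5°] dwell: s stays 0.0000
seg 2 [179.5°–220.6°] cycloidal, h=24: θ=216.7° here. β=37.2, B=41.1. 24·(0.9051 − sin(2π·0.9051)/(2π)) = 23.8675 → s = 23.8675
seg 2 [179.5°–220.6°] cycloidal, h=24: full span → s += 24 → s = 24.0000
seg 3 [220.6°–360°] uniform, h=-24: θ=328.8° here. β=108.2, B=139.4. -24·108.2/139.4 = -18.6284 → s = 5.3716
seg 3 [220.6°–360°] uniform, h=-24: θ=329.8° here. β=109.2, B=139.4. -24·109.2/139.4 = -18.8006 → s = 5.1994

θ=216.7°: 23.8675
θ=328.8°: 5.3716
θ=329.8°: 5.1994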